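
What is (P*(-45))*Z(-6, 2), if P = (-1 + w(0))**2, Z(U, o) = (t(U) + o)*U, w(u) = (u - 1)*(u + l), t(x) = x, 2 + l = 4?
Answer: -9720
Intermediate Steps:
l = 2 (l = -2 + 4 = 2)
w(u) = (-1 + u)*(2 + u) (w(u) = (u - 1)*(u + 2) = (-1 + u)*(2 + u))
Z(U, o) = U*(U + o) (Z(U, o) = (U + o)*U = U*(U + o))
P = 9 (P = (-1 + (-2 + 0 + 0**2))**2 = (-1 + (-2 + 0 + 0))**2 = (-1 - 2)**2 = (-3)**2 = 9)
(P*(-45))*Z(-6, 2) = (9*(-45))*(-6*(-6 + 2)) = -(-2430)*(-4) = -405*24 = -9720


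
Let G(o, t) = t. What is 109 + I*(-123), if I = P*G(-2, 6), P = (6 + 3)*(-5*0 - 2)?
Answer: 13393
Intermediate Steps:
P = -18 (P = 9*(0 - 2) = 9*(-2) = -18)
I = -108 (I = -18*6 = -108)
109 + I*(-123) = 109 - 108*(-123) = 109 + 13284 = 13393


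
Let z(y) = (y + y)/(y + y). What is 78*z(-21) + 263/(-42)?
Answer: 3013/42 ≈ 71.738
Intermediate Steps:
z(y) = 1 (z(y) = (2*y)/((2*y)) = (2*y)*(1/(2*y)) = 1)
78*z(-21) + 263/(-42) = 78*1 + 263/(-42) = 78 + 263*(-1/42) = 78 - 263/42 = 3013/42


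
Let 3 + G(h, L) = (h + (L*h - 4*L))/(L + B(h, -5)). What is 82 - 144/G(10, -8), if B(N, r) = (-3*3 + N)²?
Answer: 386/17 ≈ 22.706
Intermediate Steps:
B(N, r) = (-9 + N)²
G(h, L) = -3 + (h - 4*L + L*h)/(L + (-9 + h)²) (G(h, L) = -3 + (h + (L*h - 4*L))/(L + (-9 + h)²) = -3 + (h + (-4*L + L*h))/(L + (-9 + h)²) = -3 + (h - 4*L + L*h)/(L + (-9 + h)²))
82 - 144/G(10, -8) = 82 - 144*(-8 + (-9 + 10)²)/(10 - 7*(-8) - 3*(-9 + 10)² - 8*10) = 82 - 144*(-8 + 1²)/(10 + 56 - 3*1² - 80) = 82 - 144*(-8 + 1)/(10 + 56 - 3*1 - 80) = 82 - 144*(-7/(10 + 56 - 3 - 80)) = 82 - 144/((-⅐*(-17))) = 82 - 144/17/7 = 82 - 144*7/17 = 82 - 1008/17 = 386/17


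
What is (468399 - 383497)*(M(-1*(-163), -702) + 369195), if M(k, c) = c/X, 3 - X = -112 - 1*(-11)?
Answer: 62689641603/2 ≈ 3.1345e+10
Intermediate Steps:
X = 104 (X = 3 - (-112 - 1*(-11)) = 3 - (-112 + 11) = 3 - 1*(-101) = 3 + 101 = 104)
M(k, c) = c/104
(468399 - 383497)*(M(-1*(-163), -702) + 369195) = (468399 - 383497)*((1/104)*(-702) + 369195) = 84902*(-27/4 + 369195) = 84902*(1476753/4) = 62689641603/2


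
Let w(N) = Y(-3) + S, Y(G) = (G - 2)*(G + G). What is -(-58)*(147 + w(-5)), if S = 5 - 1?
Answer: 10498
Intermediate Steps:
Y(G) = 2*G*(-2 + G) (Y(G) = (-2 + G)*(2*G) = 2*G*(-2 + G))
S = 4
w(N) = 34 (w(N) = 2*(-3)*(-2 - 3) + 4 = 2*(-3)*(-5) + 4 = 30 + 4 = 34)
-(-58)*(147 + w(-5)) = -(-58)*(147 + 34) = -(-58)*181 = -1*(-10498) = 10498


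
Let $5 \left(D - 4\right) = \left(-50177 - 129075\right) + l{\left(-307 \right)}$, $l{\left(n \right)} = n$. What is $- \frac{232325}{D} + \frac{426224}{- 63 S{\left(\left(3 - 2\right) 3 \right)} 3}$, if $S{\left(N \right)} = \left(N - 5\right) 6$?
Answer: $\frac{19789599059}{101798613} \approx 194.4$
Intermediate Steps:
$S{\left(N \right)} = -30 + 6 N$ ($S{\left(N \right)} = \left(-5 + N\right) 6 = -30 + 6 N$)
$D = - \frac{179539}{5}$ ($D = 4 + \frac{\left(-50177 - 129075\right) - 307}{5} = 4 + \frac{-179252 - 307}{5} = 4 + \frac{1}{5} \left(-179559\right) = 4 - \frac{179559}{5} = - \frac{179539}{5} \approx -35908.0$)
$- \frac{232325}{D} + \frac{426224}{- 63 S{\left(\left(3 - 2\right) 3 \right)} 3} = - \frac{232325}{- \frac{179539}{5}} + \frac{426224}{- 63 \left(-30 + 6 \left(3 - 2\right) 3\right) 3} = \left(-232325\right) \left(- \frac{5}{179539}\right) + \frac{426224}{- 63 \left(-30 + 6 \cdot 1 \cdot 3\right) 3} = \frac{1161625}{179539} + \frac{426224}{- 63 \left(-30 + 6 \cdot 3\right) 3} = \frac{1161625}{179539} + \frac{426224}{- 63 \left(-30 + 18\right) 3} = \frac{1161625}{179539} + \frac{426224}{\left(-63\right) \left(-12\right) 3} = \frac{1161625}{179539} + \frac{426224}{756 \cdot 3} = \frac{1161625}{179539} + \frac{426224}{2268} = \frac{1161625}{179539} + 426224 \cdot \frac{1}{2268} = \frac{1161625}{179539} + \frac{106556}{567} = \frac{19789599059}{101798613}$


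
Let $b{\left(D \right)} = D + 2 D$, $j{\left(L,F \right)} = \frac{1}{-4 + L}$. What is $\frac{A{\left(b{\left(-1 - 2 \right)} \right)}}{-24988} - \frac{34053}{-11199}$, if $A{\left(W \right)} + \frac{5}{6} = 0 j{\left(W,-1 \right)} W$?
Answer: $\frac{1701851393}{559681224} \approx 3.0408$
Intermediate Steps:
$b{\left(D \right)} = 3 D$
$A{\left(W \right)} = - \frac{5}{6}$ ($A{\left(W \right)} = - \frac{5}{6} + \frac{0}{-4 + W} W = - \frac{5}{6} + 0 W = - \frac{5}{6} + 0 = - \frac{5}{6}$)
$\frac{A{\left(b{\left(-1 - 2 \right)} \right)}}{-24988} - \frac{34053}{-11199} = - \frac{5}{6 \left(-24988\right)} - \frac{34053}{-11199} = \left(- \frac{5}{6}\right) \left(- \frac{1}{24988}\right) - - \frac{11351}{3733} = \frac{5}{149928} + \frac{11351}{3733} = \frac{1701851393}{559681224}$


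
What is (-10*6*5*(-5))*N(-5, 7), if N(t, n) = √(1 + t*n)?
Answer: 1500*I*√34 ≈ 8746.4*I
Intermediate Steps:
N(t, n) = √(1 + n*t)
(-10*6*5*(-5))*N(-5, 7) = (-10*6*5*(-5))*√(1 + 7*(-5)) = (-300*(-5))*√(1 - 35) = (-10*(-150))*√(-34) = 1500*(I*√34) = 1500*I*√34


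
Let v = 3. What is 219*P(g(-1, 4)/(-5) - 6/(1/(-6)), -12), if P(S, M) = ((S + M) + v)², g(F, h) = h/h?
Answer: 3932364/25 ≈ 1.5729e+5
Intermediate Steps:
g(F, h) = 1
P(S, M) = (3 + M + S)² (P(S, M) = ((S + M) + 3)² = ((M + S) + 3)² = (3 + M + S)²)
219*P(g(-1, 4)/(-5) - 6/(1/(-6)), -12) = 219*(3 - 12 + (1/(-5) - 6/(1/(-6))))² = 219*(3 - 12 + (1*(-⅕) - 6/(-⅙)))² = 219*(3 - 12 + (-⅕ - 6*(-6)))² = 219*(3 - 12 + (-⅕ + 36))² = 219*(3 - 12 + 179/5)² = 219*(134/5)² = 219*(17956/25) = 3932364/25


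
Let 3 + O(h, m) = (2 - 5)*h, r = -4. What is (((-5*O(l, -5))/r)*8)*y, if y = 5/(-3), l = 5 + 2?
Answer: 400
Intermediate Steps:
l = 7
O(h, m) = -3 - 3*h (O(h, m) = -3 + (2 - 5)*h = -3 - 3*h)
y = -5/3 (y = 5*(-1/3) = -5/3 ≈ -1.6667)
(((-5*O(l, -5))/r)*8)*y = ((-5*(-3 - 3*7)/(-4))*8)*(-5/3) = ((-5*(-3 - 21)*(-1/4))*8)*(-5/3) = ((-5*(-24)*(-1/4))*8)*(-5/3) = ((120*(-1/4))*8)*(-5/3) = -30*8*(-5/3) = -240*(-5/3) = 400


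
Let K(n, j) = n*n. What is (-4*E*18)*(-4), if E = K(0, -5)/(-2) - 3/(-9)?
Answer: 96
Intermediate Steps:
K(n, j) = n²
E = ⅓ (E = 0²/(-2) - 3/(-9) = 0*(-½) - 3*(-⅑) = 0 + ⅓ = ⅓ ≈ 0.33333)
(-4*E*18)*(-4) = (-4*⅓*18)*(-4) = -4/3*18*(-4) = -24*(-4) = 96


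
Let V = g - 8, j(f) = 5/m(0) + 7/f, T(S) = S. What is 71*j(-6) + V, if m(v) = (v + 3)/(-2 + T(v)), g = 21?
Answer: -613/2 ≈ -306.50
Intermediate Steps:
m(v) = (3 + v)/(-2 + v) (m(v) = (v + 3)/(-2 + v) = (3 + v)/(-2 + v))
j(f) = -10/3 + 7/f (j(f) = 5/(((3 + 0)/(-2 + 0))) + 7/f = 5/((3/(-2))) + 7/f = 5/((-1/2*3)) + 7/f = 5/(-3/2) + 7/f = 5*(-2/3) + 7/f = -10/3 + 7/f)
V = 13 (V = 21 - 8 = 13)
71*j(-6) + V = 71*(-10/3 + 7/(-6)) + 13 = 71*(-10/3 + 7*(-1/6)) + 13 = 71*(-10/3 - 7/6) + 13 = 71*(-9/2) + 13 = -639/2 + 13 = -613/2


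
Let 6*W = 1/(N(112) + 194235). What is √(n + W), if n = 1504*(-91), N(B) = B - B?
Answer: I*√20654001287208110/388470 ≈ 369.95*I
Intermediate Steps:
N(B) = 0
n = -136864
W = 1/1165410 (W = 1/(6*(0 + 194235)) = (⅙)/194235 = (⅙)*(1/194235) = 1/1165410 ≈ 8.5807e-7)
√(n + W) = √(-136864 + 1/1165410) = √(-159502674239/1165410) = I*√20654001287208110/388470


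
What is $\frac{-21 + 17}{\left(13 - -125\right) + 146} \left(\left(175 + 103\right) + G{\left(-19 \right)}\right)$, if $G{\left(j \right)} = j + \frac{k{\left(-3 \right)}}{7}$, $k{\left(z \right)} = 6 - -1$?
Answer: $- \frac{260}{71} \approx -3.662$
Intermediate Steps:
$k{\left(z \right)} = 7$ ($k{\left(z \right)} = 6 + 1 = 7$)
$G{\left(j \right)} = 1 + j$ ($G{\left(j \right)} = j + \frac{7}{7} = j + 7 \cdot \frac{1}{7} = j + 1 = 1 + j$)
$\frac{-21 + 17}{\left(13 - -125\right) + 146} \left(\left(175 + 103\right) + G{\left(-19 \right)}\right) = \frac{-21 + 17}{\left(13 - -125\right) + 146} \left(\left(175 + 103\right) + \left(1 - 19\right)\right) = - \frac{4}{\left(13 + 125\right) + 146} \left(278 - 18\right) = - \frac{4}{138 + 146} \cdot 260 = - \frac{4}{284} \cdot 260 = \left(-4\right) \frac{1}{284} \cdot 260 = \left(- \frac{1}{71}\right) 260 = - \frac{260}{71}$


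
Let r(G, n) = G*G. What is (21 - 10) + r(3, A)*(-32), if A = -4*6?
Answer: -277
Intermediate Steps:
A = -24
r(G, n) = G²
(21 - 10) + r(3, A)*(-32) = (21 - 10) + 3²*(-32) = 11 + 9*(-32) = 11 - 288 = -277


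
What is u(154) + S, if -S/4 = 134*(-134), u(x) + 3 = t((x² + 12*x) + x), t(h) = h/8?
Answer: 300143/4 ≈ 75036.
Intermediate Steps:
t(h) = h/8 (t(h) = h*(⅛) = h/8)
u(x) = -3 + x²/8 + 13*x/8 (u(x) = -3 + ((x² + 12*x) + x)/8 = -3 + (x² + 13*x)/8 = -3 + (x²/8 + 13*x/8) = -3 + x²/8 + 13*x/8)
S = 71824 (S = -536*(-134) = -4*(-17956) = 71824)
u(154) + S = (-3 + (⅛)*154*(13 + 154)) + 71824 = (-3 + (⅛)*154*167) + 71824 = (-3 + 12859/4) + 71824 = 12847/4 + 71824 = 300143/4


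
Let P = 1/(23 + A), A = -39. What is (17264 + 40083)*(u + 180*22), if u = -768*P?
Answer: 229846776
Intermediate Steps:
P = -1/16 (P = 1/(23 - 39) = 1/(-16) = -1/16 ≈ -0.062500)
u = 48 (u = -768*(-1/16) = 48)
(17264 + 40083)*(u + 180*22) = (17264 + 40083)*(48 + 180*22) = 57347*(48 + 3960) = 57347*4008 = 229846776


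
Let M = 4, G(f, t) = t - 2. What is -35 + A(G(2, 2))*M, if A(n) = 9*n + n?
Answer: -35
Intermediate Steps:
G(f, t) = -2 + t
A(n) = 10*n
-35 + A(G(2, 2))*M = -35 + (10*(-2 + 2))*4 = -35 + (10*0)*4 = -35 + 0*4 = -35 + 0 = -35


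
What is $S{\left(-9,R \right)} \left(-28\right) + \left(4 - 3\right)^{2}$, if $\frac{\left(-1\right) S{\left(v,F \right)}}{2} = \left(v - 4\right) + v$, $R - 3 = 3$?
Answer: $-1231$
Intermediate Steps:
$R = 6$ ($R = 3 + 3 = 6$)
$S{\left(v,F \right)} = 8 - 4 v$ ($S{\left(v,F \right)} = - 2 \left(\left(v - 4\right) + v\right) = - 2 \left(\left(-4 + v\right) + v\right) = - 2 \left(-4 + 2 v\right) = 8 - 4 v$)
$S{\left(-9,R \right)} \left(-28\right) + \left(4 - 3\right)^{2} = \left(8 - -36\right) \left(-28\right) + \left(4 - 3\right)^{2} = \left(8 + 36\right) \left(-28\right) + 1^{2} = 44 \left(-28\right) + 1 = -1232 + 1 = -1231$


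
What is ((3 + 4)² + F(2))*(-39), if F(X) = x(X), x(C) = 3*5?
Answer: -2496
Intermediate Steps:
x(C) = 15
F(X) = 15
((3 + 4)² + F(2))*(-39) = ((3 + 4)² + 15)*(-39) = (7² + 15)*(-39) = (49 + 15)*(-39) = 64*(-39) = -2496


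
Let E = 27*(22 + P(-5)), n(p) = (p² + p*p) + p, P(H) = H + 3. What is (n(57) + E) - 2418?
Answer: 4677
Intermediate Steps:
P(H) = 3 + H
n(p) = p + 2*p² (n(p) = (p² + p²) + p = 2*p² + p = p + 2*p²)
E = 540 (E = 27*(22 + (3 - 5)) = 27*(22 - 2) = 27*20 = 540)
(n(57) + E) - 2418 = (57*(1 + 2*57) + 540) - 2418 = (57*(1 + 114) + 540) - 2418 = (57*115 + 540) - 2418 = (6555 + 540) - 2418 = 7095 - 2418 = 4677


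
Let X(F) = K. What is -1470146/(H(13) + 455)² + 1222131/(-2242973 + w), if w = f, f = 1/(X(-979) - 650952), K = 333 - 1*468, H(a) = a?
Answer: -290154789582242215/39982025236908456 ≈ -7.2571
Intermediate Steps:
K = -135 (K = 333 - 468 = -135)
X(F) = -135
f = -1/651087 (f = 1/(-135 - 650952) = 1/(-651087) = -1/651087 ≈ -1.5359e-6)
w = -1/651087 ≈ -1.5359e-6
-1470146/(H(13) + 455)² + 1222131/(-2242973 + w) = -1470146/(13 + 455)² + 1222131/(-2242973 - 1/651087) = -1470146/(468²) + 1222131/(-1460370561652/651087) = -1470146/219024 + 1222131*(-651087/1460370561652) = -1470146*1/219024 - 795713606397/1460370561652 = -735073/109512 - 795713606397/1460370561652 = -290154789582242215/39982025236908456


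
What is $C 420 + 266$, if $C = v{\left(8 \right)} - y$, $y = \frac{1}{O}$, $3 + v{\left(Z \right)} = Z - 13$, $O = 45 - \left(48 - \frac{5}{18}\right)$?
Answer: $- \frac{20578}{7} \approx -2939.7$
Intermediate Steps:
$O = - \frac{49}{18}$ ($O = 45 - \left(48 - 5 \cdot \frac{1}{18}\right) = 45 - \left(48 - \frac{5}{18}\right) = 45 - \frac{859}{18} = - \frac{49}{18} \approx -2.7222$)
$v{\left(Z \right)} = -16 + Z$ ($v{\left(Z \right)} = -3 + \left(Z - 13\right) = -3 + \left(-13 + Z\right) = -16 + Z$)
$y = - \frac{18}{49}$ ($y = \frac{1}{- \frac{49}{18}} = - \frac{18}{49} \approx -0.36735$)
$C = - \frac{374}{49}$ ($C = \left(-16 + 8\right) - - \frac{18}{49} = -8 + \frac{18}{49} = - \frac{374}{49} \approx -7.6327$)
$C 420 + 266 = \left(- \frac{374}{49}\right) 420 + 266 = - \frac{22440}{7} + 266 = - \frac{20578}{7}$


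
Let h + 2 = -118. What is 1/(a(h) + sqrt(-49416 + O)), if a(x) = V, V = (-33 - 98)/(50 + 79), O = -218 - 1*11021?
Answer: -16899/1009377016 - 16641*I*sqrt(60655)/1009377016 ≈ -1.6742e-5 - 0.0040603*I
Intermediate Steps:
h = -120 (h = -2 - 118 = -120)
O = -11239 (O = -218 - 11021 = -11239)
V = -131/129 ≈ -1.0155
a(x) = -131/129
1/(a(h) + sqrt(-49416 + O)) = 1/(-131/129 + sqrt(-49416 - 11239)) = 1/(-131/129 + sqrt(-60655)) = 1/(-131/129 + I*sqrt(60655))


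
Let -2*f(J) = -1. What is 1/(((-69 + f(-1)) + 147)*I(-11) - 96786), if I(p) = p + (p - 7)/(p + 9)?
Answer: -1/96943 ≈ -1.0315e-5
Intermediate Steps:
f(J) = ½ (f(J) = -½*(-1) = ½)
I(p) = p + (-7 + p)/(9 + p)
1/(((-69 + f(-1)) + 147)*I(-11) - 96786) = 1/(((-69 + ½) + 147)*((-7 + (-11)² + 10*(-11))/(9 - 11)) - 96786) = 1/((-137/2 + 147)*((-7 + 121 - 110)/(-2)) - 96786) = 1/(157*(-½*4)/2 - 96786) = 1/((157/2)*(-2) - 96786) = 1/(-157 - 96786) = 1/(-96943) = -1/96943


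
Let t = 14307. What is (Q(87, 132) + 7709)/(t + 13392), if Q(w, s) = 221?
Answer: 7930/27699 ≈ 0.28629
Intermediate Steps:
(Q(87, 132) + 7709)/(t + 13392) = (221 + 7709)/(14307 + 13392) = 7930/27699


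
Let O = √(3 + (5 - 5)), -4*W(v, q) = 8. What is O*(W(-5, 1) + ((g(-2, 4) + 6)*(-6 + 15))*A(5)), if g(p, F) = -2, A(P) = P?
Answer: 178*√3 ≈ 308.31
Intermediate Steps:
W(v, q) = -2 (W(v, q) = -¼*8 = -2)
O = √3 (O = √(3 + 0) = √3 ≈ 1.7320)
O*(W(-5, 1) + ((g(-2, 4) + 6)*(-6 + 15))*A(5)) = √3*(-2 + ((-2 + 6)*(-6 + 15))*5) = √3*(-2 + (4*9)*5) = √3*(-2 + 36*5) = √3*(-2 + 180) = √3*178 = 178*√3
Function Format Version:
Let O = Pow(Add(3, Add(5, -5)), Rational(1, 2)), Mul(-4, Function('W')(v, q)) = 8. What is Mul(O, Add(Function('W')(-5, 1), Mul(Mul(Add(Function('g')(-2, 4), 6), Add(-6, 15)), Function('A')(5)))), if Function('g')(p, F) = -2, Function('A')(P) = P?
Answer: Mul(178, Pow(3, Rational(1, 2))) ≈ 308.31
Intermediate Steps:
Function('W')(v, q) = -2 (Function('W')(v, q) = Mul(Rational(-1, 4), 8) = -2)
O = Pow(3, Rational(1, 2)) (O = Pow(Add(3, 0), Rational(1, 2)) = Pow(3, Rational(1, 2)) ≈ 1.7320)
Mul(O, Add(Function('W')(-5, 1), Mul(Mul(Add(Function('g')(-2, 4), 6), Add(-6, 15)), Function('A')(5)))) = Mul(Pow(3, Rational(1, 2)), Add(-2, Mul(Mul(Add(-2, 6), Add(-6, 15)), 5))) = Mul(Pow(3, Rational(1, 2)), Add(-2, Mul(Mul(4, 9), 5))) = Mul(Pow(3, Rational(1, 2)), Add(-2, Mul(36, 5))) = Mul(Pow(3, Rational(1, 2)), Add(-2, 180)) = Mul(Pow(3, Rational(1, 2)), 178) = Mul(178, Pow(3, Rational(1, 2)))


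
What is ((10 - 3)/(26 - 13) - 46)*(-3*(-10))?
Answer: -17730/13 ≈ -1363.8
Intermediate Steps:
((10 - 3)/(26 - 13) - 46)*(-3*(-10)) = (7/13 - 46)*30 = -591/13*30 = -17730/13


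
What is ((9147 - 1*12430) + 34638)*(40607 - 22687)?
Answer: 561881600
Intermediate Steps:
((9147 - 1*12430) + 34638)*(40607 - 22687) = ((9147 - 12430) + 34638)*17920 = (-3283 + 34638)*17920 = 31355*17920 = 561881600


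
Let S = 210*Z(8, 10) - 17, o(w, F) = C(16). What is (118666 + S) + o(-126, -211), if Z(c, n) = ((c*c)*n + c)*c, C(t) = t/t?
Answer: 1207290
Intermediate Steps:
C(t) = 1
Z(c, n) = c*(c + n*c²) (Z(c, n) = (c²*n + c)*c = (n*c² + c)*c = (c + n*c²)*c = c*(c + n*c²))
o(w, F) = 1
S = 1088623 (S = 210*(8²*(1 + 8*10)) - 17 = 210*(64*(1 + 80)) - 17 = 210*(64*81) - 17 = 210*5184 - 17 = 1088640 - 17 = 1088623)
(118666 + S) + o(-126, -211) = (118666 + 1088623) + 1 = 1207289 + 1 = 1207290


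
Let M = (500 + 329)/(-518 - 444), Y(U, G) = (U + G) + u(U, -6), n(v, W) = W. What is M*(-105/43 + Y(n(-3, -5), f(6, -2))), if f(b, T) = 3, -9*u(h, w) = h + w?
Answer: 516467/186147 ≈ 2.7745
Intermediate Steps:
u(h, w) = -h/9 - w/9 (u(h, w) = -(h + w)/9 = -h/9 - w/9)
Y(U, G) = 2/3 + G + 8*U/9 (Y(U, G) = (U + G) + (-U/9 - 1/9*(-6)) = (G + U) + (-U/9 + 2/3) = (G + U) + (2/3 - U/9) = 2/3 + G + 8*U/9)
M = -829/962 (M = 829/(-962) = 829*(-1/962) = -829/962 ≈ -0.86175)
M*(-105/43 + Y(n(-3, -5), f(6, -2))) = -829*(-105/43 + (2/3 + 3 + (8/9)*(-5)))/962 = -829*(-105*1/43 + (2/3 + 3 - 40/9))/962 = -829*(-105/43 - 7/9)/962 = -829/962*(-1246/387) = 516467/186147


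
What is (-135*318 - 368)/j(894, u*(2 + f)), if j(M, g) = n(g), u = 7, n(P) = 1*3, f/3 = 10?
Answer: -43298/3 ≈ -14433.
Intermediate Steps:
f = 30 (f = 3*10 = 30)
n(P) = 3
j(M, g) = 3
(-135*318 - 368)/j(894, u*(2 + f)) = (-135*318 - 368)/3 = (-42930 - 368)*(1/3) = -43298*1/3 = -43298/3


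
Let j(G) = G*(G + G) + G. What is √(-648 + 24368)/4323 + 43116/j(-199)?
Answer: 43116/79003 + 2*√5930/4323 ≈ 0.58138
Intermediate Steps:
j(G) = G + 2*G² (j(G) = G*(2*G) + G = 2*G² + G = G + 2*G²)
√(-648 + 24368)/4323 + 43116/j(-199) = √(-648 + 24368)/4323 + 43116/((-199*(1 + 2*(-199)))) = √23720*(1/4323) + 43116/((-199*(1 - 398))) = (2*√5930)*(1/4323) + 43116/((-199*(-397))) = 2*√5930/4323 + 43116/79003 = 43116/79003 + 2*√5930/4323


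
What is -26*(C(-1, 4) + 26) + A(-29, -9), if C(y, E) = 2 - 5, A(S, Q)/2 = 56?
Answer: -486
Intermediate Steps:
A(S, Q) = 112 (A(S, Q) = 2*56 = 112)
C(y, E) = -3
-26*(C(-1, 4) + 26) + A(-29, -9) = -26*(-3 + 26) + 112 = -26*23 + 112 = -598 + 112 = -486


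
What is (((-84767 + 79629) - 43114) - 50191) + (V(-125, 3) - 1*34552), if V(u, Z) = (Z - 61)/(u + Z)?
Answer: -8112666/61 ≈ -1.3299e+5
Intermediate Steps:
V(u, Z) = (-61 + Z)/(Z + u)
(((-84767 + 79629) - 43114) - 50191) + (V(-125, 3) - 1*34552) = (((-84767 + 79629) - 43114) - 50191) + ((-61 + 3)/(3 - 125) - 1*34552) = ((-5138 - 43114) - 50191) + (-58/(-122) - 34552) = (-48252 - 50191) + (-1/122*(-58) - 34552) = -98443 + (29/61 - 34552) = -98443 - 2107643/61 = -8112666/61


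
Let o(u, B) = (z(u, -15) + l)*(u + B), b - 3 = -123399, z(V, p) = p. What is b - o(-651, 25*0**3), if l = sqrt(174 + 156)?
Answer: -133161 + 651*sqrt(330) ≈ -1.2134e+5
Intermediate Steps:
b = -123396 (b = 3 - 123399 = -123396)
l = sqrt(330) ≈ 18.166
o(u, B) = (-15 + sqrt(330))*(B + u) (o(u, B) = (-15 + sqrt(330))*(u + B) = (-15 + sqrt(330))*(B + u))
b - o(-651, 25*0**3) = -123396 - (-375*0**3 - 15*(-651) + (25*0**3)*sqrt(330) - 651*sqrt(330)) = -123396 - (-375*0 + 9765 + (25*0)*sqrt(330) - 651*sqrt(330)) = -123396 - (-15*0 + 9765 + 0*sqrt(330) - 651*sqrt(330)) = -123396 - (0 + 9765 + 0 - 651*sqrt(330)) = -123396 - (9765 - 651*sqrt(330)) = -123396 + (-9765 + 651*sqrt(330)) = -133161 + 651*sqrt(330)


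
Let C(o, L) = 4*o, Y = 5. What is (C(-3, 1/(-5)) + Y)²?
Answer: 49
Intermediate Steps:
(C(-3, 1/(-5)) + Y)² = (4*(-3) + 5)² = (-12 + 5)² = (-7)² = 49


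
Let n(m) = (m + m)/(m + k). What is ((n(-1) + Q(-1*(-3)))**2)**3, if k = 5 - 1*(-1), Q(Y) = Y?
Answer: 4826809/15625 ≈ 308.92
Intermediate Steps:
k = 6 (k = 5 + 1 = 6)
n(m) = 2*m/(6 + m) (n(m) = (m + m)/(m + 6) = (2*m)/(6 + m) = 2*m/(6 + m))
((n(-1) + Q(-1*(-3)))**2)**3 = ((2*(-1)/(6 - 1) - 1*(-3))**2)**3 = ((2*(-1)/5 + 3)**2)**3 = ((2*(-1)*(1/5) + 3)**2)**3 = ((-2/5 + 3)**2)**3 = ((13/5)**2)**3 = (169/25)**3 = 4826809/15625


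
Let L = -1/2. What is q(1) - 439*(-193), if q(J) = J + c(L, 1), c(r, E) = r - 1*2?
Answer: 169451/2 ≈ 84726.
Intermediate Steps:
L = -1/2 (L = -1*1/2 = -1/2 ≈ -0.50000)
c(r, E) = -2 + r (c(r, E) = r - 2 = -2 + r)
q(J) = -5/2 + J (q(J) = J + (-2 - 1/2) = J - 5/2 = -5/2 + J)
q(1) - 439*(-193) = (-5/2 + 1) - 439*(-193) = -3/2 + 84727 = 169451/2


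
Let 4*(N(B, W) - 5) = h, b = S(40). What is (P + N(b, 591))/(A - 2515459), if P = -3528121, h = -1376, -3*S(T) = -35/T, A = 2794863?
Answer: -882115/69851 ≈ -12.629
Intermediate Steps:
S(T) = 35/(3*T) (S(T) = -(-35)/(3*T) = 35/(3*T))
b = 7/24 (b = (35/3)/40 = (35/3)*(1/40) = 7/24 ≈ 0.29167)
N(B, W) = -339 (N(B, W) = 5 + (1/4)*(-1376) = 5 - 344 = -339)
(P + N(b, 591))/(A - 2515459) = (-3528121 - 339)/(2794863 - 2515459) = -3528460/279404 = -3528460*1/279404 = -882115/69851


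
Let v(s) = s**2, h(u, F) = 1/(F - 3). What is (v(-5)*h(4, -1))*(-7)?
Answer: 175/4 ≈ 43.750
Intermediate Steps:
h(u, F) = 1/(-3 + F)
(v(-5)*h(4, -1))*(-7) = ((-5)**2/(-3 - 1))*(-7) = (25/(-4))*(-7) = (25*(-1/4))*(-7) = -25/4*(-7) = 175/4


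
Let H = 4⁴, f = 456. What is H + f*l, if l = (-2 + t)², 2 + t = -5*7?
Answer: 693832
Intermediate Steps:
t = -37 (t = -2 - 5*7 = -2 - 35 = -37)
H = 256
l = 1521 (l = (-2 - 37)² = (-39)² = 1521)
H + f*l = 256 + 456*1521 = 256 + 693576 = 693832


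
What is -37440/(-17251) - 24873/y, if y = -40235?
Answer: 148883271/53391845 ≈ 2.7885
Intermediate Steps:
-37440/(-17251) - 24873/y = -37440/(-17251) - 24873/(-40235) = -37440*(-1/17251) - 24873*(-1/40235) = 2880/1327 + 24873/40235 = 148883271/53391845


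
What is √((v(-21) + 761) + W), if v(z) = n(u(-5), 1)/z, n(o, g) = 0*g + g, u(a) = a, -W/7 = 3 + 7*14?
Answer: √23793/21 ≈ 7.3452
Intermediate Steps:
W = -707 (W = -7*(3 + 7*14) = -7*(3 + 98) = -7*101 = -707)
n(o, g) = g (n(o, g) = 0 + g = g)
v(z) = 1/z
√((v(-21) + 761) + W) = √((1/(-21) + 761) - 707) = √((-1/21 + 761) - 707) = √(15980/21 - 707) = √(1133/21) = √23793/21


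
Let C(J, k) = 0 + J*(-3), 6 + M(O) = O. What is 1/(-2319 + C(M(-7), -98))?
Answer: -1/2280 ≈ -0.00043860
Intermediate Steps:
M(O) = -6 + O
C(J, k) = -3*J (C(J, k) = 0 - 3*J = -3*J)
1/(-2319 + C(M(-7), -98)) = 1/(-2319 - 3*(-6 - 7)) = 1/(-2319 - 3*(-13)) = 1/(-2319 + 39) = 1/(-2280) = -1/2280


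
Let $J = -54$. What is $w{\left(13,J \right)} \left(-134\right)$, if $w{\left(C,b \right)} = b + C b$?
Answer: $101304$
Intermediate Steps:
$w{\left(13,J \right)} \left(-134\right) = - 54 \left(1 + 13\right) \left(-134\right) = \left(-54\right) 14 \left(-134\right) = \left(-756\right) \left(-134\right) = 101304$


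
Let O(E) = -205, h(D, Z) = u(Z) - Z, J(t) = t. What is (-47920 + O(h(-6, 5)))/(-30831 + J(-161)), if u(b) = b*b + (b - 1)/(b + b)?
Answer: 48125/30992 ≈ 1.5528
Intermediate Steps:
u(b) = b² + (-1 + b)/(2*b) (u(b) = b² + (-1 + b)/((2*b)) = b² + (-1 + b)*(1/(2*b)) = b² + (-1 + b)/(2*b))
h(D, Z) = -Z + (-1 + Z + 2*Z³)/(2*Z) (h(D, Z) = (-1 + Z + 2*Z³)/(2*Z) - Z = -Z + (-1 + Z + 2*Z³)/(2*Z))
(-47920 + O(h(-6, 5)))/(-30831 + J(-161)) = (-47920 - 205)/(-30831 - 161) = -48125/(-30992) = -48125*(-1/30992) = 48125/30992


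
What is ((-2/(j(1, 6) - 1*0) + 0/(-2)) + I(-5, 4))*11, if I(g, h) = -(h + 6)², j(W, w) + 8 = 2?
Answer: -3289/3 ≈ -1096.3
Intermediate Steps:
j(W, w) = -6 (j(W, w) = -8 + 2 = -6)
I(g, h) = -(6 + h)²
((-2/(j(1, 6) - 1*0) + 0/(-2)) + I(-5, 4))*11 = ((-2/(-6 - 1*0) + 0/(-2)) - (6 + 4)²)*11 = ((-2/(-6 + 0) + 0*(-½)) - 1*10²)*11 = ((-2/(-6) + 0) - 1*100)*11 = ((-2*(-⅙) + 0) - 100)*11 = ((⅓ + 0) - 100)*11 = (⅓ - 100)*11 = -299/3*11 = -3289/3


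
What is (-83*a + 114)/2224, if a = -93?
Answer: 7833/2224 ≈ 3.5220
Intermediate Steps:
(-83*a + 114)/2224 = (-83*(-93) + 114)/2224 = (7719 + 114)*(1/2224) = 7833*(1/2224) = 7833/2224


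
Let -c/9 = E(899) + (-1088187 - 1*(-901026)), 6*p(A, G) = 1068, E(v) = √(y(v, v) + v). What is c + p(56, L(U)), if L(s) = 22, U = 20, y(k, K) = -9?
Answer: 1684627 - 9*√890 ≈ 1.6844e+6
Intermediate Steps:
E(v) = √(-9 + v)
p(A, G) = 178 (p(A, G) = (⅙)*1068 = 178)
c = 1684449 - 9*√890 (c = -9*(√(-9 + 899) + (-1088187 - 1*(-901026))) = -9*(√890 + (-1088187 + 901026)) = -9*(√890 - 187161) = -9*(-187161 + √890) = 1684449 - 9*√890 ≈ 1.6842e+6)
c + p(56, L(U)) = (1684449 - 9*√890) + 178 = 1684627 - 9*√890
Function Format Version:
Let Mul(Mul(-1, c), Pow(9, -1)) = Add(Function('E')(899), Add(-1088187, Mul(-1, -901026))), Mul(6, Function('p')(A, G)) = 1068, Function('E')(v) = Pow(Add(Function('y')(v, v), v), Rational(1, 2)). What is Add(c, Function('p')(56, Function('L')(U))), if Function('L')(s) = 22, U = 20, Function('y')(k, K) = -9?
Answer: Add(1684627, Mul(-9, Pow(890, Rational(1, 2)))) ≈ 1.6844e+6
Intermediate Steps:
Function('E')(v) = Pow(Add(-9, v), Rational(1, 2))
Function('p')(A, G) = 178 (Function('p')(A, G) = Mul(Rational(1, 6), 1068) = 178)
c = Add(1684449, Mul(-9, Pow(890, Rational(1, 2)))) (c = Mul(-9, Add(Pow(Add(-9, 899), Rational(1, 2)), Add(-1088187, Mul(-1, -901026)))) = Mul(-9, Add(Pow(890, Rational(1, 2)), Add(-1088187, 901026))) = Mul(-9, Add(Pow(890, Rational(1, 2)), -187161)) = Mul(-9, Add(-187161, Pow(890, Rational(1, 2)))) = Add(1684449, Mul(-9, Pow(890, Rational(1, 2)))) ≈ 1.6842e+6)
Add(c, Function('p')(56, Function('L')(U))) = Add(Add(1684449, Mul(-9, Pow(890, Rational(1, 2)))), 178) = Add(1684627, Mul(-9, Pow(890, Rational(1, 2))))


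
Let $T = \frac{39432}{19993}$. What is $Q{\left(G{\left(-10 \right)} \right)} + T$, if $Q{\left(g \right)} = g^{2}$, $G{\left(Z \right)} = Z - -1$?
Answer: $\frac{1658865}{19993} \approx 82.972$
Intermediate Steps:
$G{\left(Z \right)} = 1 + Z$ ($G{\left(Z \right)} = Z + 1 = 1 + Z$)
$T = \frac{39432}{19993}$ ($T = 39432 \cdot \frac{1}{19993} = \frac{39432}{19993} \approx 1.9723$)
$Q{\left(G{\left(-10 \right)} \right)} + T = \left(1 - 10\right)^{2} + \frac{39432}{19993} = \left(-9\right)^{2} + \frac{39432}{19993} = 81 + \frac{39432}{19993} = \frac{1658865}{19993}$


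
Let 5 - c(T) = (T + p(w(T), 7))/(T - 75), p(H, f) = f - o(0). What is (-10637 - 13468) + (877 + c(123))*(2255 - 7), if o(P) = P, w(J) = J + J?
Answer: 5857628/3 ≈ 1.9525e+6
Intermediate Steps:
w(J) = 2*J
p(H, f) = f (p(H, f) = f - 1*0 = f + 0 = f)
c(T) = 5 - (7 + T)/(-75 + T) (c(T) = 5 - (T + 7)/(T - 75) = 5 - (7 + T)/(-75 + T))
(-10637 - 13468) + (877 + c(123))*(2255 - 7) = (-10637 - 13468) + (877 + 2*(-191 + 2*123)/(-75 + 123))*(2255 - 7) = -24105 + (877 + 2*(-191 + 246)/48)*2248 = -24105 + (877 + 2*(1/48)*55)*2248 = -24105 + (877 + 55/24)*2248 = -24105 + (21103/24)*2248 = -24105 + 5929943/3 = 5857628/3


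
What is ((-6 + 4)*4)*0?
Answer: 0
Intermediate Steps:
((-6 + 4)*4)*0 = -2*4*0 = -8*0 = 0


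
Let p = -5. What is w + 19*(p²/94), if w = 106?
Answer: 10439/94 ≈ 111.05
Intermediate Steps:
w + 19*(p²/94) = 106 + 19*((-5)²/94) = 106 + 19*(25*(1/94)) = 106 + 19*(25/94) = 106 + 475/94 = 10439/94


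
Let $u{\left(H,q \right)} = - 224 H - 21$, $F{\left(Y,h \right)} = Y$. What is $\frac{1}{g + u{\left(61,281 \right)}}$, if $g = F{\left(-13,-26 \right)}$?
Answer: $- \frac{1}{13698} \approx -7.3003 \cdot 10^{-5}$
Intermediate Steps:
$u{\left(H,q \right)} = -21 - 224 H$
$g = -13$
$\frac{1}{g + u{\left(61,281 \right)}} = \frac{1}{-13 - 13685} = \frac{1}{-13698} = - \frac{1}{13698}$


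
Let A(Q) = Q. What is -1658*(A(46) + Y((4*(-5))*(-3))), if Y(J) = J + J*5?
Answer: -673148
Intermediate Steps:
Y(J) = 6*J (Y(J) = J + 5*J = 6*J)
-1658*(A(46) + Y((4*(-5))*(-3))) = -1658*(46 + 6*((4*(-5))*(-3))) = -1658*(46 + 6*(-20*(-3))) = -1658*(46 + 6*60) = -1658*(46 + 360) = -1658*406 = -673148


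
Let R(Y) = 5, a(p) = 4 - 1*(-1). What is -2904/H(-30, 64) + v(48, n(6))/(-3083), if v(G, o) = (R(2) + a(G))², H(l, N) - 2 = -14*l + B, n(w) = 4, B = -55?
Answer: -8989732/1131461 ≈ -7.9452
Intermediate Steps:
a(p) = 5 (a(p) = 4 + 1 = 5)
H(l, N) = -53 - 14*l (H(l, N) = 2 + (-14*l - 55) = 2 + (-55 - 14*l) = -53 - 14*l)
v(G, o) = 100 (v(G, o) = (5 + 5)² = 10² = 100)
-2904/H(-30, 64) + v(48, n(6))/(-3083) = -2904/(-53 - 14*(-30)) + 100/(-3083) = -2904/(-53 + 420) + 100*(-1/3083) = -2904/367 - 100/3083 = -8989732/1131461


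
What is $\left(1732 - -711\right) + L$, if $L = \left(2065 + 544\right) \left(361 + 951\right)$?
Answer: $3425451$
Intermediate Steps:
$L = 3423008$ ($L = 2609 \cdot 1312 = 3423008$)
$\left(1732 - -711\right) + L = \left(1732 - -711\right) + 3423008 = \left(1732 + 711\right) + 3423008 = 2443 + 3423008 = 3425451$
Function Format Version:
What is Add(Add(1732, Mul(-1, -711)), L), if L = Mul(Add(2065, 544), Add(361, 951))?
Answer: 3425451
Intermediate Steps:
L = 3423008 (L = Mul(2609, 1312) = 3423008)
Add(Add(1732, Mul(-1, -711)), L) = Add(Add(1732, Mul(-1, -711)), 3423008) = Add(Add(1732, 711), 3423008) = Add(2443, 3423008) = 3425451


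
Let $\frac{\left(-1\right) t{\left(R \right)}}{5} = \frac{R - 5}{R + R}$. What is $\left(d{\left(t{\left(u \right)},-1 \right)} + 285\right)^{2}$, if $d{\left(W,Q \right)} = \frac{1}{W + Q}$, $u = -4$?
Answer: $\frac{227919409}{2809} \approx 81139.0$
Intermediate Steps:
$t{\left(R \right)} = - \frac{5 \left(-5 + R\right)}{2 R}$ ($t{\left(R \right)} = - 5 \frac{R - 5}{R + R} = - 5 \frac{-5 + R}{2 R} = - \frac{5 \left(-5 + R\right)}{2 R}$)
$d{\left(W,Q \right)} = \frac{1}{Q + W}$
$\left(d{\left(t{\left(u \right)},-1 \right)} + 285\right)^{2} = \left(\frac{1}{-1 + \frac{5 \left(5 - -4\right)}{2 \left(-4\right)}} + 285\right)^{2} = \left(\frac{1}{-1 + \frac{5}{2} \left(- \frac{1}{4}\right) \left(5 + 4\right)} + 285\right)^{2} = \left(\frac{1}{-1 + \frac{5}{2} \left(- \frac{1}{4}\right) 9} + 285\right)^{2} = \left(\frac{1}{-1 - \frac{45}{8}} + 285\right)^{2} = \left(\frac{1}{- \frac{53}{8}} + 285\right)^{2} = \left(- \frac{8}{53} + 285\right)^{2} = \left(\frac{15097}{53}\right)^{2} = \frac{227919409}{2809}$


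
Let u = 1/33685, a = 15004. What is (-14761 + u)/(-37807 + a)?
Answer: 165741428/256039685 ≈ 0.64733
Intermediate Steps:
u = 1/33685 ≈ 2.9687e-5
(-14761 + u)/(-37807 + a) = (-14761 + 1/33685)/(-37807 + 15004) = -497224284/33685/(-22803) = -497224284/33685*(-1/22803) = 165741428/256039685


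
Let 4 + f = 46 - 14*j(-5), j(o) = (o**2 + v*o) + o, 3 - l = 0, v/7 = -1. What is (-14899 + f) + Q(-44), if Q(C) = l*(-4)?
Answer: -15639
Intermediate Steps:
v = -7 (v = 7*(-1) = -7)
l = 3 (l = 3 - 1*0 = 3 + 0 = 3)
Q(C) = -12 (Q(C) = 3*(-4) = -12)
j(o) = o**2 - 6*o (j(o) = (o**2 - 7*o) + o = o**2 - 6*o)
f = -728 (f = -4 + (46 - (-70)*(-6 - 5)) = -4 + (46 - (-70)*(-11)) = -4 + (46 - 14*55) = -4 + (46 - 770) = -4 - 724 = -728)
(-14899 + f) + Q(-44) = (-14899 - 728) - 12 = -15627 - 12 = -15639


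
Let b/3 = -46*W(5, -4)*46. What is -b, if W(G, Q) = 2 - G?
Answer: -19044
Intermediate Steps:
b = 19044 (b = 3*(-46*(2 - 1*5)*46) = 3*(-46*(2 - 5)*46) = 3*(-46*(-3)*46) = 3*(138*46) = 3*6348 = 19044)
-b = -1*19044 = -19044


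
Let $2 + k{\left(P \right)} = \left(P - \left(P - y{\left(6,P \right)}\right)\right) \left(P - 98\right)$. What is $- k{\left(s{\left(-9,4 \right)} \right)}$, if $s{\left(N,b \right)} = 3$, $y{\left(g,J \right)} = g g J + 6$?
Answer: $10832$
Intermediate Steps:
$y{\left(g,J \right)} = 6 + J g^{2}$ ($y{\left(g,J \right)} = g^{2} J + 6 = J g^{2} + 6 = 6 + J g^{2}$)
$k{\left(P \right)} = -2 + \left(-98 + P\right) \left(6 + 36 P\right)$ ($k{\left(P \right)} = -2 + \left(P - \left(-6 + P - P 6^{2}\right)\right) \left(P - 98\right) = -2 + \left(P - \left(-6 + P - P 36\right)\right) \left(-98 + P\right) = -2 + \left(P + \left(\left(6 + 36 P\right) - P\right)\right) \left(-98 + P\right) = -2 + \left(P + \left(6 + 35 P\right)\right) \left(-98 + P\right) = -2 + \left(6 + 36 P\right) \left(-98 + P\right) = -2 + \left(-98 + P\right) \left(6 + 36 P\right)$)
$- k{\left(s{\left(-9,4 \right)} \right)} = - (-590 - 10566 + 36 \cdot 3^{2}) = - (-590 - 10566 + 36 \cdot 9) = - (-590 - 10566 + 324) = \left(-1\right) \left(-10832\right) = 10832$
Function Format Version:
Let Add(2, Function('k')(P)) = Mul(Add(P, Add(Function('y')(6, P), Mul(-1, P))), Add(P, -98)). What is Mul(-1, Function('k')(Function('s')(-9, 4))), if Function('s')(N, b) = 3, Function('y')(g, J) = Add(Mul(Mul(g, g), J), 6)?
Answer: 10832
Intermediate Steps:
Function('y')(g, J) = Add(6, Mul(J, Pow(g, 2))) (Function('y')(g, J) = Add(Mul(Pow(g, 2), J), 6) = Add(Mul(J, Pow(g, 2)), 6) = Add(6, Mul(J, Pow(g, 2))))
Function('k')(P) = Add(-2, Mul(Add(-98, P), Add(6, Mul(36, P)))) (Function('k')(P) = Add(-2, Mul(Add(P, Add(Add(6, Mul(P, Pow(6, 2))), Mul(-1, P))), Add(P, -98))) = Add(-2, Mul(Add(P, Add(Add(6, Mul(P, 36)), Mul(-1, P))), Add(-98, P))) = Add(-2, Mul(Add(P, Add(Add(6, Mul(36, P)), Mul(-1, P))), Add(-98, P))) = Add(-2, Mul(Add(P, Add(6, Mul(35, P))), Add(-98, P))) = Add(-2, Mul(Add(6, Mul(36, P)), Add(-98, P))) = Add(-2, Mul(Add(-98, P), Add(6, Mul(36, P)))))
Mul(-1, Function('k')(Function('s')(-9, 4))) = Mul(-1, Add(-590, Mul(-3522, 3), Mul(36, Pow(3, 2)))) = Mul(-1, Add(-590, -10566, Mul(36, 9))) = Mul(-1, Add(-590, -10566, 324)) = Mul(-1, -10832) = 10832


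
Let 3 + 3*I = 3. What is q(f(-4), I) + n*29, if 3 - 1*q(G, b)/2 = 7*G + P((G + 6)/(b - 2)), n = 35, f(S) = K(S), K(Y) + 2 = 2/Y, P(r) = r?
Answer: 2119/2 ≈ 1059.5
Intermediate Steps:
K(Y) = -2 + 2/Y
f(S) = -2 + 2/S
I = 0 (I = -1 + (⅓)*3 = -1 + 1 = 0)
q(G, b) = 6 - 14*G - 2*(6 + G)/(-2 + b) (q(G, b) = 6 - 2*(7*G + (G + 6)/(b - 2)) = 6 - 2*(7*G + (6 + G)/(-2 + b)) = 6 + (-14*G - 2*(6 + G)/(-2 + b)) = 6 - 14*G - 2*(6 + G)/(-2 + b))
q(f(-4), I) + n*29 = 2*(-12 + 3*0 + 13*(-2 + 2/(-4)) - 7*(-2 + 2/(-4))*0)/(-2 + 0) + 35*29 = 2*(-12 + 0 + 13*(-2 + 2*(-¼)) - 7*(-2 + 2*(-¼))*0)/(-2) + 1015 = 2*(-½)*(-12 + 0 + 13*(-2 - ½) - 7*(-2 - ½)*0) + 1015 = 2*(-½)*(-12 + 0 + 13*(-5/2) - 7*(-5/2)*0) + 1015 = 2*(-½)*(-12 + 0 - 65/2 + 0) + 1015 = 2*(-½)*(-89/2) + 1015 = 89/2 + 1015 = 2119/2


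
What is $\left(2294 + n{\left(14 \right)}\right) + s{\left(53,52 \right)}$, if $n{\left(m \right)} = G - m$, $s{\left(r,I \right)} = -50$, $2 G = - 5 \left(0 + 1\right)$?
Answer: $\frac{4455}{2} \approx 2227.5$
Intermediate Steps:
$G = - \frac{5}{2}$ ($G = \frac{\left(-5\right) \left(0 + 1\right)}{2} = \frac{\left(-5\right) 1}{2} = \frac{1}{2} \left(-5\right) = - \frac{5}{2} \approx -2.5$)
$n{\left(m \right)} = - \frac{5}{2} - m$
$\left(2294 + n{\left(14 \right)}\right) + s{\left(53,52 \right)} = \left(2294 - \frac{33}{2}\right) - 50 = \frac{4555}{2} - 50 = \frac{4455}{2}$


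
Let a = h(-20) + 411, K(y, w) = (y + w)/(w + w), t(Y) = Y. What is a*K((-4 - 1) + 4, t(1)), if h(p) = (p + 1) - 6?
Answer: 0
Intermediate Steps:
h(p) = -5 + p (h(p) = (1 + p) - 6 = -5 + p)
K(y, w) = (w + y)/(2*w) (K(y, w) = (w + y)/((2*w)) = (w + y)*(1/(2*w)) = (w + y)/(2*w))
a = 386 (a = (-5 - 20) + 411 = -25 + 411 = 386)
a*K((-4 - 1) + 4, t(1)) = 386*((1/2)*(1 + ((-4 - 1) + 4))/1) = 386*((1/2)*1*(1 + (-5 + 4))) = 386*((1/2)*1*(1 - 1)) = 386*((1/2)*1*0) = 386*0 = 0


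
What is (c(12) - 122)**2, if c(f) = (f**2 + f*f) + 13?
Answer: 32041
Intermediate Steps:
c(f) = 13 + 2*f**2 (c(f) = (f**2 + f**2) + 13 = 2*f**2 + 13 = 13 + 2*f**2)
(c(12) - 122)**2 = ((13 + 2*12**2) - 122)**2 = ((13 + 2*144) - 122)**2 = ((13 + 288) - 122)**2 = (301 - 122)**2 = 179**2 = 32041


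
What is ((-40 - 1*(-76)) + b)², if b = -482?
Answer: 198916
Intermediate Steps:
((-40 - 1*(-76)) + b)² = ((-40 - 1*(-76)) - 482)² = ((-40 + 76) - 482)² = (36 - 482)² = (-446)² = 198916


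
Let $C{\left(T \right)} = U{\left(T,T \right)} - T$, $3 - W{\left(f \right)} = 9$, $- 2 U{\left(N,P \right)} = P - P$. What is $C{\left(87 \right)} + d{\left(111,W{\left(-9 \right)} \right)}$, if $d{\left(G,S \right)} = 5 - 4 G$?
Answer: $-526$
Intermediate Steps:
$U{\left(N,P \right)} = 0$ ($U{\left(N,P \right)} = - \frac{P - P}{2} = \left(- \frac{1}{2}\right) 0 = 0$)
$W{\left(f \right)} = -6$ ($W{\left(f \right)} = 3 - 9 = -6$)
$C{\left(T \right)} = - T$ ($C{\left(T \right)} = 0 - T = - T$)
$C{\left(87 \right)} + d{\left(111,W{\left(-9 \right)} \right)} = \left(-1\right) 87 + \left(5 - 444\right) = -87 + \left(5 - 444\right) = -87 - 439 = -526$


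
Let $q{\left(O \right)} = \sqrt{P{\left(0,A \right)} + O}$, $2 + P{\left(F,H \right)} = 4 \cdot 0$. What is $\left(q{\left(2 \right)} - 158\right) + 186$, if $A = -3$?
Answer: $28$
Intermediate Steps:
$P{\left(F,H \right)} = -2$ ($P{\left(F,H \right)} = -2 + 4 \cdot 0 = -2 + 0 = -2$)
$q{\left(O \right)} = \sqrt{-2 + O}$
$\left(q{\left(2 \right)} - 158\right) + 186 = \left(\sqrt{-2 + 2} - 158\right) + 186 = \left(\sqrt{0} - 158\right) + 186 = \left(0 - 158\right) + 186 = -158 + 186 = 28$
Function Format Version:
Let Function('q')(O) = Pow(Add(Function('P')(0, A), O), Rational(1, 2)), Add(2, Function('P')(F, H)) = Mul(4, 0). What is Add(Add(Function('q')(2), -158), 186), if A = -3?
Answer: 28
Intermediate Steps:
Function('P')(F, H) = -2 (Function('P')(F, H) = Add(-2, Mul(4, 0)) = Add(-2, 0) = -2)
Function('q')(O) = Pow(Add(-2, O), Rational(1, 2))
Add(Add(Function('q')(2), -158), 186) = Add(Add(Pow(Add(-2, 2), Rational(1, 2)), -158), 186) = Add(Add(Pow(0, Rational(1, 2)), -158), 186) = Add(Add(0, -158), 186) = Add(-158, 186) = 28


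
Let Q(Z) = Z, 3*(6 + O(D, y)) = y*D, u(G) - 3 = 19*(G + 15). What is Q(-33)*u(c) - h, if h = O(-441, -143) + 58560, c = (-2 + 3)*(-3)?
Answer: -87198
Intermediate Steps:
c = -3 (c = 1*(-3) = -3)
u(G) = 288 + 19*G (u(G) = 3 + 19*(G + 15) = 3 + 19*(15 + G) = 3 + (285 + 19*G) = 288 + 19*G)
O(D, y) = -6 + D*y/3 (O(D, y) = -6 + (y*D)/3 = -6 + (D*y)/3 = -6 + D*y/3)
h = 79575 (h = (-6 + (1/3)*(-441)*(-143)) + 58560 = (-6 + 21021) + 58560 = 21015 + 58560 = 79575)
Q(-33)*u(c) - h = -33*(288 + 19*(-3)) - 1*79575 = -33*(288 - 57) - 79575 = -33*231 - 79575 = -7623 - 79575 = -87198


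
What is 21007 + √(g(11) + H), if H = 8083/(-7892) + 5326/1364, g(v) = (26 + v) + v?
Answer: 21007 + 9*√1137337055503/1345586 ≈ 21014.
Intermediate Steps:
g(v) = 26 + 2*v
H = 7751895/2691172 (H = 8083*(-1/7892) + 5326*(1/1364) = -8083/7892 + 2663/682 = 7751895/2691172 ≈ 2.8805)
21007 + √(g(11) + H) = 21007 + √((26 + 2*11) + 7751895/2691172) = 21007 + √((26 + 22) + 7751895/2691172) = 21007 + √(48 + 7751895/2691172) = 21007 + √(136928151/2691172) = 21007 + 9*√1137337055503/1345586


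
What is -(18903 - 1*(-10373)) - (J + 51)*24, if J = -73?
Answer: -28748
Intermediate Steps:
-(18903 - 1*(-10373)) - (J + 51)*24 = -(18903 - 1*(-10373)) - (-73 + 51)*24 = -(18903 + 10373) - (-22)*24 = -1*29276 - 1*(-528) = -29276 + 528 = -28748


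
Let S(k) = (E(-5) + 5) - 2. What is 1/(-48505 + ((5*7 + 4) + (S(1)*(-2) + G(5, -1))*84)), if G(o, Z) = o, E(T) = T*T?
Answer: -1/52750 ≈ -1.8957e-5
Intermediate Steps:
E(T) = T²
S(k) = 28 (S(k) = ((-5)² + 5) - 2 = (25 + 5) - 2 = 30 - 2 = 28)
1/(-48505 + ((5*7 + 4) + (S(1)*(-2) + G(5, -1))*84)) = 1/(-48505 + ((5*7 + 4) + (28*(-2) + 5)*84)) = 1/(-48505 + ((35 + 4) + (-56 + 5)*84)) = 1/(-48505 + (39 - 51*84)) = 1/(-48505 + (39 - 4284)) = 1/(-48505 - 4245) = 1/(-52750) = -1/52750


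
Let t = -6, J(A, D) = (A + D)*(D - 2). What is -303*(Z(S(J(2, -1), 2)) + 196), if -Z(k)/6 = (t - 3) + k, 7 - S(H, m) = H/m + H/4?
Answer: -117867/2 ≈ -58934.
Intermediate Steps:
J(A, D) = (-2 + D)*(A + D) (J(A, D) = (A + D)*(-2 + D) = (-2 + D)*(A + D))
S(H, m) = 7 - H/4 - H/m (S(H, m) = 7 - (H/m + H/4) = 7 - (H/4 + H/m) = 7 + (-H/4 - H/m) = 7 - H/4 - H/m)
Z(k) = 54 - 6*k (Z(k) = -6*((-6 - 3) + k) = -6*(-9 + k) = 54 - 6*k)
-303*(Z(S(J(2, -1), 2)) + 196) = -303*((54 - 6*(7 - ((-1)**2 - 2*2 - 2*(-1) + 2*(-1))/4 - 1*((-1)**2 - 2*2 - 2*(-1) + 2*(-1))/2)) + 196) = -303*((54 - 6*(7 - (1 - 4 + 2 - 2)/4 - 1*(1 - 4 + 2 - 2)*1/2)) + 196) = -303*((54 - 6*(7 - 1/4*(-3) - 1*(-3)*1/2)) + 196) = -303*((54 - 6*(7 + 3/4 + 3/2)) + 196) = -303*((54 - 6*37/4) + 196) = -303*((54 - 111/2) + 196) = -303*(-3/2 + 196) = -303*389/2 = -117867/2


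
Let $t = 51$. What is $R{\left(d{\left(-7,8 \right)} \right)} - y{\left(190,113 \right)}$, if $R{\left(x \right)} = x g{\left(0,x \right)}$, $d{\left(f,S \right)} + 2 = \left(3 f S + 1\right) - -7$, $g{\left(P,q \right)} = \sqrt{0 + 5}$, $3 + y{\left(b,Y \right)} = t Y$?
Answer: $-5760 - 162 \sqrt{5} \approx -6122.2$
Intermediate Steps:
$y{\left(b,Y \right)} = -3 + 51 Y$
$g{\left(P,q \right)} = \sqrt{5}$
$d{\left(f,S \right)} = 6 + 3 S f$ ($d{\left(f,S \right)} = -2 + \left(\left(3 f S + 1\right) - -7\right) = -2 + \left(\left(3 S f + 1\right) + 7\right) = -2 + \left(\left(1 + 3 S f\right) + 7\right) = -2 + \left(8 + 3 S f\right) = 6 + 3 S f$)
$R{\left(x \right)} = x \sqrt{5}$
$R{\left(d{\left(-7,8 \right)} \right)} - y{\left(190,113 \right)} = \left(6 + 3 \cdot 8 \left(-7\right)\right) \sqrt{5} - \left(-3 + 51 \cdot 113\right) = \left(6 - 168\right) \sqrt{5} - \left(-3 + 5763\right) = - 162 \sqrt{5} - 5760 = -5760 - 162 \sqrt{5}$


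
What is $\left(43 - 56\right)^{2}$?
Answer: $169$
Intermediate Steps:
$\left(43 - 56\right)^{2} = \left(-13\right)^{2} = 169$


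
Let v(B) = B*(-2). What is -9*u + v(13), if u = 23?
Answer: -233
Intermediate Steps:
v(B) = -2*B
-9*u + v(13) = -9*23 - 2*13 = -207 - 26 = -233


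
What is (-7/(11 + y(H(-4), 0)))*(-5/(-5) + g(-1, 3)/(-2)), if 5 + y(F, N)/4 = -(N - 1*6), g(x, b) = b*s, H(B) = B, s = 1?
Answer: 7/30 ≈ 0.23333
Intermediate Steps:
g(x, b) = b (g(x, b) = b*1 = b)
y(F, N) = 4 - 4*N (y(F, N) = -20 + 4*(-(N - 1*6)) = -20 + 4*(-(N - 6)) = -20 + 4*(-(-6 + N)) = -20 + 4*(6 - N) = -20 + (24 - 4*N) = 4 - 4*N)
(-7/(11 + y(H(-4), 0)))*(-5/(-5) + g(-1, 3)/(-2)) = (-7/(11 + (4 - 4*0)))*(-5/(-5) + 3/(-2)) = (-7/(11 + (4 + 0)))*(-5*(-⅕) + 3*(-½)) = (-7/(11 + 4))*(1 - 3/2) = (-7/15)*(-½) = ((1/15)*(-7))*(-½) = -7/15*(-½) = 7/30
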